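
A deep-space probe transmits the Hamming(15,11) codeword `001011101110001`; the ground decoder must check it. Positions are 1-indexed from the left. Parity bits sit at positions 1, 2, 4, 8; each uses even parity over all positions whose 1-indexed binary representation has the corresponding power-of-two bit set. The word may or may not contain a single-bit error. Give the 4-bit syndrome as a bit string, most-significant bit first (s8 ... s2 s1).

0000

s1: b1⊕b3⊕b5⊕b7⊕b9⊕b11⊕b13⊕b15 = 0⊕1⊕1⊕1⊕1⊕1⊕0⊕1 = 0
s2: b2⊕b3⊕b6⊕b7⊕b10⊕b11⊕b14⊕b15 = 0⊕1⊕1⊕1⊕1⊕1⊕0⊕1 = 0
s4: b4⊕b5⊕b6⊕b7⊕b12⊕b13⊕b14⊕b15 = 0⊕1⊕1⊕1⊕0⊕0⊕0⊕1 = 0
s8: b8⊕b9⊕b10⊕b11⊕b12⊕b13⊕b14⊕b15 = 0⊕1⊕1⊕1⊕0⊕0⊕0⊕1 = 0
Syndrome (s8...s1) = 0000 → position 0 (no error).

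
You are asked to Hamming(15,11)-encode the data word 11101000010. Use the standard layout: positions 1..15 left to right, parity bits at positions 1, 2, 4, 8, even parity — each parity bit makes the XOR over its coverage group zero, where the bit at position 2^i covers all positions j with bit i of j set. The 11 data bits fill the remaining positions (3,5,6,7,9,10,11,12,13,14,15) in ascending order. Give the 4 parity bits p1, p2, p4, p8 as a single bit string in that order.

Place data bits at non-power-of-two positions: b3=1, b5=1, b6=1, b7=0, b9=1, b10=0, b11=0, b12=0, b13=0, b14=1, b15=0.
p1 = XOR of data positions {3,5,7,9,11,13,15} = 1⊕1⊕0⊕1⊕0⊕0⊕0 = 1
p2 = XOR of data positions {3,6,7,10,11,14,15} = 1⊕1⊕0⊕0⊕0⊕1⊕0 = 1
p4 = XOR of data positions {5,6,7,12,13,14,15} = 1⊕1⊕0⊕0⊕0⊕1⊕0 = 1
p8 = XOR of data positions {9,10,11,12,13,14,15} = 1⊕0⊕0⊕0⊕0⊕1⊕0 = 0
Parity bits p1,p2,p4,p8 = 1110

1110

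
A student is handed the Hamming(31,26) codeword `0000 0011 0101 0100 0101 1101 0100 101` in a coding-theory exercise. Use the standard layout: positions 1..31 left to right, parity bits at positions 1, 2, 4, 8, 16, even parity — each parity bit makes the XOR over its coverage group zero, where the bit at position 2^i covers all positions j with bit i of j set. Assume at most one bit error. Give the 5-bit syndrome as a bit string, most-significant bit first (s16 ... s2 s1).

s1: b1⊕b3⊕b5⊕b7⊕b9⊕b11⊕b13⊕b15⊕b17⊕b19⊕b21⊕b23⊕b25⊕b27⊕b29⊕b31 = 0⊕0⊕0⊕1⊕0⊕0⊕0⊕0⊕0⊕0⊕1⊕0⊕0⊕0⊕1⊕1 = 0
s2: b2⊕b3⊕b6⊕b7⊕b10⊕b11⊕b14⊕b15⊕b18⊕b19⊕b22⊕b23⊕b26⊕b27⊕b30⊕b31 = 0⊕0⊕0⊕1⊕1⊕0⊕1⊕0⊕1⊕0⊕1⊕0⊕1⊕0⊕0⊕1 = 1
s4: b4⊕b5⊕b6⊕b7⊕b12⊕b13⊕b14⊕b15⊕b20⊕b21⊕b22⊕b23⊕b28⊕b29⊕b30⊕b31 = 0⊕0⊕0⊕1⊕1⊕0⊕1⊕0⊕1⊕1⊕1⊕0⊕0⊕1⊕0⊕1 = 0
s8: b8⊕b9⊕b10⊕b11⊕b12⊕b13⊕b14⊕b15⊕b24⊕b25⊕b26⊕b27⊕b28⊕b29⊕b30⊕b31 = 1⊕0⊕1⊕0⊕1⊕0⊕1⊕0⊕1⊕0⊕1⊕0⊕0⊕1⊕0⊕1 = 0
s16: b16⊕b17⊕b18⊕b19⊕b20⊕b21⊕b22⊕b23⊕b24⊕b25⊕b26⊕b27⊕b28⊕b29⊕b30⊕b31 = 0⊕0⊕1⊕0⊕1⊕1⊕1⊕0⊕1⊕0⊕1⊕0⊕0⊕1⊕0⊕1 = 0
Syndrome (s16...s1) = 00010 → position 2.

00010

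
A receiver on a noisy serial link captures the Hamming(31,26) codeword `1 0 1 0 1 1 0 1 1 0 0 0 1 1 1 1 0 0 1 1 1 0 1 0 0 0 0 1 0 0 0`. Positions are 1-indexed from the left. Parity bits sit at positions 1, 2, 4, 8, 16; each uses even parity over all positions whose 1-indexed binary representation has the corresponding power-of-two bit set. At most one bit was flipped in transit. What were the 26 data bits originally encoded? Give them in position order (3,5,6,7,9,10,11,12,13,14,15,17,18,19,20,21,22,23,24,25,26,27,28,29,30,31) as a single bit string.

10101000111001110100001000

s1: b1⊕b3⊕b5⊕b7⊕b9⊕b11⊕b13⊕b15⊕b17⊕b19⊕b21⊕b23⊕b25⊕b27⊕b29⊕b31 = 1⊕1⊕1⊕0⊕1⊕0⊕1⊕1⊕0⊕1⊕1⊕1⊕0⊕0⊕0⊕0 = 1
s2: b2⊕b3⊕b6⊕b7⊕b10⊕b11⊕b14⊕b15⊕b18⊕b19⊕b22⊕b23⊕b26⊕b27⊕b30⊕b31 = 0⊕1⊕1⊕0⊕0⊕0⊕1⊕1⊕0⊕1⊕0⊕1⊕0⊕0⊕0⊕0 = 0
s4: b4⊕b5⊕b6⊕b7⊕b12⊕b13⊕b14⊕b15⊕b20⊕b21⊕b22⊕b23⊕b28⊕b29⊕b30⊕b31 = 0⊕1⊕1⊕0⊕0⊕1⊕1⊕1⊕1⊕1⊕0⊕1⊕1⊕0⊕0⊕0 = 1
s8: b8⊕b9⊕b10⊕b11⊕b12⊕b13⊕b14⊕b15⊕b24⊕b25⊕b26⊕b27⊕b28⊕b29⊕b30⊕b31 = 1⊕1⊕0⊕0⊕0⊕1⊕1⊕1⊕0⊕0⊕0⊕0⊕1⊕0⊕0⊕0 = 0
s16: b16⊕b17⊕b18⊕b19⊕b20⊕b21⊕b22⊕b23⊕b24⊕b25⊕b26⊕b27⊕b28⊕b29⊕b30⊕b31 = 1⊕0⊕0⊕1⊕1⊕1⊕0⊕1⊕0⊕0⊕0⊕0⊕1⊕0⊕0⊕0 = 0
Syndrome (s16...s1) = 00101 → position 5.
Flip bit 5: corrected codeword = 1010010110001111001110100001000
Data bits at positions 3,5,6,7,9,10,11,12,13,14,15,17,18,19,20,21,22,23,24,25,26,27,28,29,30,31: 10101000111001110100001000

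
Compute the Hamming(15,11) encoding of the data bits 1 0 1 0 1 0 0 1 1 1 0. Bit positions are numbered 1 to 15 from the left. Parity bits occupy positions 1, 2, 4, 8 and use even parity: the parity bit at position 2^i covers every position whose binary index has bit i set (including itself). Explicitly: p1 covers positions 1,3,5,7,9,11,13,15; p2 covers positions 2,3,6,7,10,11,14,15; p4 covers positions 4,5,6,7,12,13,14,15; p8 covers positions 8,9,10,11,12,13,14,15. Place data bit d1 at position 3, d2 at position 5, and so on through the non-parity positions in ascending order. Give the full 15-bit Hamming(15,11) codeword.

111001001001110

Place data bits at non-power-of-two positions: b3=1, b5=0, b6=1, b7=0, b9=1, b10=0, b11=0, b12=1, b13=1, b14=1, b15=0.
p1 = XOR of data positions {3,5,7,9,11,13,15} = 1⊕0⊕0⊕1⊕0⊕1⊕0 = 1
p2 = XOR of data positions {3,6,7,10,11,14,15} = 1⊕1⊕0⊕0⊕0⊕1⊕0 = 1
p4 = XOR of data positions {5,6,7,12,13,14,15} = 0⊕1⊕0⊕1⊕1⊕1⊕0 = 0
p8 = XOR of data positions {9,10,11,12,13,14,15} = 1⊕0⊕0⊕1⊕1⊕1⊕0 = 0
Codeword b1..b15 = 111001001001110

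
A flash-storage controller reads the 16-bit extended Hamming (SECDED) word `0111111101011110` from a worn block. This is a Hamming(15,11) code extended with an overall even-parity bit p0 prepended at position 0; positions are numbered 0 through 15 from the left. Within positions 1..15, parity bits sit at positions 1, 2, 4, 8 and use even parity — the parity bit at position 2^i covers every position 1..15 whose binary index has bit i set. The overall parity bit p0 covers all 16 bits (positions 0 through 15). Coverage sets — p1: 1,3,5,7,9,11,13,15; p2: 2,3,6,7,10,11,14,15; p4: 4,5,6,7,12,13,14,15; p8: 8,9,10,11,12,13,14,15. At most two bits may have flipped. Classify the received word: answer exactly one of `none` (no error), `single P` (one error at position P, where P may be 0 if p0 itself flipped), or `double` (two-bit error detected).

double

s1: b1⊕b3⊕b5⊕b7⊕b9⊕b11⊕b13⊕b15 = 1⊕1⊕1⊕1⊕1⊕1⊕1⊕0 = 1
s2: b2⊕b3⊕b6⊕b7⊕b10⊕b11⊕b14⊕b15 = 1⊕1⊕1⊕1⊕0⊕1⊕1⊕0 = 0
s4: b4⊕b5⊕b6⊕b7⊕b12⊕b13⊕b14⊕b15 = 1⊕1⊕1⊕1⊕1⊕1⊕1⊕0 = 1
s8: b8⊕b9⊕b10⊕b11⊕b12⊕b13⊕b14⊕b15 = 0⊕1⊕0⊕1⊕1⊕1⊕1⊕0 = 1
Syndrome (s8...s1) = 1101 → position 13.
Overall parity (XOR of all 16 bits, including p0): 0⊕1⊕1⊕1⊕1⊕1⊕1⊕1⊕0⊕1⊕0⊕1⊕1⊕1⊕1⊕0 = 0
Overall=0, syndrome position=13 → double-bit error detected (uncorrectable).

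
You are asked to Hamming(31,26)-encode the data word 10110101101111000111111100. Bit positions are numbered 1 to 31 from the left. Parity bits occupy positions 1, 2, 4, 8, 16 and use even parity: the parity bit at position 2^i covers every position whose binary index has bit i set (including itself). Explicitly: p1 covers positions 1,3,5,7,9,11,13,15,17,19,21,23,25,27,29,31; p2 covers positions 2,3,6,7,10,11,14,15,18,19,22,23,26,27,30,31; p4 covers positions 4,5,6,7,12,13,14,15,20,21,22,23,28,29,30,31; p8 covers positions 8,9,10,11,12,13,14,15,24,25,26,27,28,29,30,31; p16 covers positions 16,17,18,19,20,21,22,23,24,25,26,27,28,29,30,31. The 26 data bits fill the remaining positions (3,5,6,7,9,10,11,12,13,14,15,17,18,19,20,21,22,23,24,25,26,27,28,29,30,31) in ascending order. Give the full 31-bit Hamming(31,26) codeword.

Place data bits at non-power-of-two positions: b3=1, b5=0, b6=1, b7=1, b9=0, b10=1, b11=0, b12=1, b13=1, b14=0, b15=1, b17=1, b18=1, b19=1, b20=0, b21=0, b22=0, b23=1, b24=1, b25=1, b26=1, b27=1, b28=1, b29=1, b30=0, b31=0.
p1 = XOR of data positions {3,5,7,9,11,13,15,17,19,21,23,25,27,29,31} = 1⊕0⊕1⊕0⊕0⊕1⊕1⊕1⊕1⊕0⊕1⊕1⊕1⊕1⊕0 = 0
p2 = XOR of data positions {3,6,7,10,11,14,15,18,19,22,23,26,27,30,31} = 1⊕1⊕1⊕1⊕0⊕0⊕1⊕1⊕1⊕0⊕1⊕1⊕1⊕0⊕0 = 0
p4 = XOR of data positions {5,6,7,12,13,14,15,20,21,22,23,28,29,30,31} = 0⊕1⊕1⊕1⊕1⊕0⊕1⊕0⊕0⊕0⊕1⊕1⊕1⊕0⊕0 = 0
p8 = XOR of data positions {9,10,11,12,13,14,15,24,25,26,27,28,29,30,31} = 0⊕1⊕0⊕1⊕1⊕0⊕1⊕1⊕1⊕1⊕1⊕1⊕1⊕0⊕0 = 0
p16 = XOR of data positions {17,18,19,20,21,22,23,24,25,26,27,28,29,30,31} = 1⊕1⊕1⊕0⊕0⊕0⊕1⊕1⊕1⊕1⊕1⊕1⊕1⊕0⊕0 = 0
Codeword b1..b31 = 0010011001011010111000111111100

0010011001011010111000111111100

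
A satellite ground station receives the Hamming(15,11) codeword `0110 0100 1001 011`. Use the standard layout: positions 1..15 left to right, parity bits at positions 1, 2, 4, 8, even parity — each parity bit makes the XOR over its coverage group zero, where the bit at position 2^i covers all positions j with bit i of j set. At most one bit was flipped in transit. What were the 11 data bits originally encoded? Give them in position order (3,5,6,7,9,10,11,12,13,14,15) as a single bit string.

00101001011

s1: b1⊕b3⊕b5⊕b7⊕b9⊕b11⊕b13⊕b15 = 0⊕1⊕0⊕0⊕1⊕0⊕0⊕1 = 1
s2: b2⊕b3⊕b6⊕b7⊕b10⊕b11⊕b14⊕b15 = 1⊕1⊕1⊕0⊕0⊕0⊕1⊕1 = 1
s4: b4⊕b5⊕b6⊕b7⊕b12⊕b13⊕b14⊕b15 = 0⊕0⊕1⊕0⊕1⊕0⊕1⊕1 = 0
s8: b8⊕b9⊕b10⊕b11⊕b12⊕b13⊕b14⊕b15 = 0⊕1⊕0⊕0⊕1⊕0⊕1⊕1 = 0
Syndrome (s8...s1) = 0011 → position 3.
Flip bit 3: corrected codeword = 010001001001011
Data bits at positions 3,5,6,7,9,10,11,12,13,14,15: 00101001011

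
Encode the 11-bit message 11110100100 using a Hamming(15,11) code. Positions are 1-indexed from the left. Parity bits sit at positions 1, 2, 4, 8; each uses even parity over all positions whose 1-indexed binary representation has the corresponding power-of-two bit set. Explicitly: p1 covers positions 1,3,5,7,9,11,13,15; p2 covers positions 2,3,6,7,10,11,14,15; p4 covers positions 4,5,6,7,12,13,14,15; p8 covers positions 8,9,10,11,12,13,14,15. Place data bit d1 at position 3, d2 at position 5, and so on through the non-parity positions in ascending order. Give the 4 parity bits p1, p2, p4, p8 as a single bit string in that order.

0000

Place data bits at non-power-of-two positions: b3=1, b5=1, b6=1, b7=1, b9=0, b10=1, b11=0, b12=0, b13=1, b14=0, b15=0.
p1 = XOR of data positions {3,5,7,9,11,13,15} = 1⊕1⊕1⊕0⊕0⊕1⊕0 = 0
p2 = XOR of data positions {3,6,7,10,11,14,15} = 1⊕1⊕1⊕1⊕0⊕0⊕0 = 0
p4 = XOR of data positions {5,6,7,12,13,14,15} = 1⊕1⊕1⊕0⊕1⊕0⊕0 = 0
p8 = XOR of data positions {9,10,11,12,13,14,15} = 0⊕1⊕0⊕0⊕1⊕0⊕0 = 0
Parity bits p1,p2,p4,p8 = 0000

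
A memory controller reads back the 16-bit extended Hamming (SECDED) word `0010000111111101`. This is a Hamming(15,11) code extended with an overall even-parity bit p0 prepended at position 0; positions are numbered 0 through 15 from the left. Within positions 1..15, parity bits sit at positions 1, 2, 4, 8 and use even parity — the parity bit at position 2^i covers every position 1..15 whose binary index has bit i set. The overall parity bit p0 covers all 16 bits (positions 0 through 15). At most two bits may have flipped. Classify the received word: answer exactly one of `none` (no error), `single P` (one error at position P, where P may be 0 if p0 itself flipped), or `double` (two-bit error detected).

single 11

s1: b1⊕b3⊕b5⊕b7⊕b9⊕b11⊕b13⊕b15 = 0⊕0⊕0⊕1⊕1⊕1⊕1⊕1 = 1
s2: b2⊕b3⊕b6⊕b7⊕b10⊕b11⊕b14⊕b15 = 1⊕0⊕0⊕1⊕1⊕1⊕0⊕1 = 1
s4: b4⊕b5⊕b6⊕b7⊕b12⊕b13⊕b14⊕b15 = 0⊕0⊕0⊕1⊕1⊕1⊕0⊕1 = 0
s8: b8⊕b9⊕b10⊕b11⊕b12⊕b13⊕b14⊕b15 = 1⊕1⊕1⊕1⊕1⊕1⊕0⊕1 = 1
Syndrome (s8...s1) = 1011 → position 11.
Overall parity (XOR of all 16 bits, including p0): 0⊕0⊕1⊕0⊕0⊕0⊕0⊕1⊕1⊕1⊕1⊕1⊕1⊕1⊕0⊕1 = 1
Overall=1, syndrome position=11 → single-bit error at position 11.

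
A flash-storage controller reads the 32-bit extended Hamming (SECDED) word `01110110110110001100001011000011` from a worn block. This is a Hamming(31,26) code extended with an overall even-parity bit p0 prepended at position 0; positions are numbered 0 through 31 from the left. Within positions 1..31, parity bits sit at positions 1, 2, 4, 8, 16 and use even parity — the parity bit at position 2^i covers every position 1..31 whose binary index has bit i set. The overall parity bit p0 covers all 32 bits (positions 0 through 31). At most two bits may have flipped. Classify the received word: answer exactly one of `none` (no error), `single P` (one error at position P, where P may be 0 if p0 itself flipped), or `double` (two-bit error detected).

s1: b1⊕b3⊕b5⊕b7⊕b9⊕b11⊕b13⊕b15⊕b17⊕b19⊕b21⊕b23⊕b25⊕b27⊕b29⊕b31 = 1⊕1⊕1⊕0⊕1⊕1⊕0⊕0⊕1⊕0⊕0⊕0⊕1⊕0⊕0⊕1 = 0
s2: b2⊕b3⊕b6⊕b7⊕b10⊕b11⊕b14⊕b15⊕b18⊕b19⊕b22⊕b23⊕b26⊕b27⊕b30⊕b31 = 1⊕1⊕1⊕0⊕0⊕1⊕0⊕0⊕0⊕0⊕1⊕0⊕0⊕0⊕1⊕1 = 1
s4: b4⊕b5⊕b6⊕b7⊕b12⊕b13⊕b14⊕b15⊕b20⊕b21⊕b22⊕b23⊕b28⊕b29⊕b30⊕b31 = 0⊕1⊕1⊕0⊕1⊕0⊕0⊕0⊕0⊕0⊕1⊕0⊕0⊕0⊕1⊕1 = 0
s8: b8⊕b9⊕b10⊕b11⊕b12⊕b13⊕b14⊕b15⊕b24⊕b25⊕b26⊕b27⊕b28⊕b29⊕b30⊕b31 = 1⊕1⊕0⊕1⊕1⊕0⊕0⊕0⊕1⊕1⊕0⊕0⊕0⊕0⊕1⊕1 = 0
s16: b16⊕b17⊕b18⊕b19⊕b20⊕b21⊕b22⊕b23⊕b24⊕b25⊕b26⊕b27⊕b28⊕b29⊕b30⊕b31 = 1⊕1⊕0⊕0⊕0⊕0⊕1⊕0⊕1⊕1⊕0⊕0⊕0⊕0⊕1⊕1 = 1
Syndrome (s16...s1) = 10010 → position 18.
Overall parity (XOR of all 32 bits, including p0): 0⊕1⊕1⊕1⊕0⊕1⊕1⊕0⊕1⊕1⊕0⊕1⊕1⊕0⊕0⊕0⊕1⊕1⊕0⊕0⊕0⊕0⊕1⊕0⊕1⊕1⊕0⊕0⊕0⊕0⊕1⊕1 = 0
Overall=0, syndrome position=18 → double-bit error detected (uncorrectable).

double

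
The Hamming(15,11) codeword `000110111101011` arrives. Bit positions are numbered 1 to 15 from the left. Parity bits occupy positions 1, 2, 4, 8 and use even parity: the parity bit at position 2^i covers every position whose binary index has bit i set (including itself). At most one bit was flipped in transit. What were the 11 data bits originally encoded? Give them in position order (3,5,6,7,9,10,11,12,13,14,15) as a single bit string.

01011101011

s1: b1⊕b3⊕b5⊕b7⊕b9⊕b11⊕b13⊕b15 = 0⊕0⊕1⊕1⊕1⊕0⊕0⊕1 = 0
s2: b2⊕b3⊕b6⊕b7⊕b10⊕b11⊕b14⊕b15 = 0⊕0⊕0⊕1⊕1⊕0⊕1⊕1 = 0
s4: b4⊕b5⊕b6⊕b7⊕b12⊕b13⊕b14⊕b15 = 1⊕1⊕0⊕1⊕1⊕0⊕1⊕1 = 0
s8: b8⊕b9⊕b10⊕b11⊕b12⊕b13⊕b14⊕b15 = 1⊕1⊕1⊕0⊕1⊕0⊕1⊕1 = 0
Syndrome (s8...s1) = 0000 → position 0 (no error).
No correction needed.
Data bits at positions 3,5,6,7,9,10,11,12,13,14,15: 01011101011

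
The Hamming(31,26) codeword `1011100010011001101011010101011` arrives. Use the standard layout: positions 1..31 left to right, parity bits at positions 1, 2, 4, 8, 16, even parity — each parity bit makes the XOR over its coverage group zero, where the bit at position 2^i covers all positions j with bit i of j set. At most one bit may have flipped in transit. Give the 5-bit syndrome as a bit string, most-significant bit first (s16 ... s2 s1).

s1: b1⊕b3⊕b5⊕b7⊕b9⊕b11⊕b13⊕b15⊕b17⊕b19⊕b21⊕b23⊕b25⊕b27⊕b29⊕b31 = 1⊕1⊕1⊕0⊕1⊕0⊕1⊕0⊕1⊕1⊕1⊕0⊕0⊕0⊕0⊕1 = 1
s2: b2⊕b3⊕b6⊕b7⊕b10⊕b11⊕b14⊕b15⊕b18⊕b19⊕b22⊕b23⊕b26⊕b27⊕b30⊕b31 = 0⊕1⊕0⊕0⊕0⊕0⊕0⊕0⊕0⊕1⊕1⊕0⊕1⊕0⊕1⊕1 = 0
s4: b4⊕b5⊕b6⊕b7⊕b12⊕b13⊕b14⊕b15⊕b20⊕b21⊕b22⊕b23⊕b28⊕b29⊕b30⊕b31 = 1⊕1⊕0⊕0⊕1⊕1⊕0⊕0⊕0⊕1⊕1⊕0⊕1⊕0⊕1⊕1 = 1
s8: b8⊕b9⊕b10⊕b11⊕b12⊕b13⊕b14⊕b15⊕b24⊕b25⊕b26⊕b27⊕b28⊕b29⊕b30⊕b31 = 0⊕1⊕0⊕0⊕1⊕1⊕0⊕0⊕1⊕0⊕1⊕0⊕1⊕0⊕1⊕1 = 0
s16: b16⊕b17⊕b18⊕b19⊕b20⊕b21⊕b22⊕b23⊕b24⊕b25⊕b26⊕b27⊕b28⊕b29⊕b30⊕b31 = 1⊕1⊕0⊕1⊕0⊕1⊕1⊕0⊕1⊕0⊕1⊕0⊕1⊕0⊕1⊕1 = 0
Syndrome (s16...s1) = 00101 → position 5.

00101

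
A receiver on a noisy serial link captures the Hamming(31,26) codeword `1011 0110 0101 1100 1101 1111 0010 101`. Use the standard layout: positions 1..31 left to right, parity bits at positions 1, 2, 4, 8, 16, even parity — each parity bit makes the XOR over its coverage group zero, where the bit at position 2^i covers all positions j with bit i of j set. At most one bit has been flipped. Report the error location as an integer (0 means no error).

s1: b1⊕b3⊕b5⊕b7⊕b9⊕b11⊕b13⊕b15⊕b17⊕b19⊕b21⊕b23⊕b25⊕b27⊕b29⊕b31 = 1⊕1⊕0⊕1⊕0⊕0⊕1⊕0⊕1⊕0⊕1⊕1⊕0⊕1⊕1⊕1 = 0
s2: b2⊕b3⊕b6⊕b7⊕b10⊕b11⊕b14⊕b15⊕b18⊕b19⊕b22⊕b23⊕b26⊕b27⊕b30⊕b31 = 0⊕1⊕1⊕1⊕1⊕0⊕1⊕0⊕1⊕0⊕1⊕1⊕0⊕1⊕0⊕1 = 0
s4: b4⊕b5⊕b6⊕b7⊕b12⊕b13⊕b14⊕b15⊕b20⊕b21⊕b22⊕b23⊕b28⊕b29⊕b30⊕b31 = 1⊕0⊕1⊕1⊕1⊕1⊕1⊕0⊕1⊕1⊕1⊕1⊕0⊕1⊕0⊕1 = 0
s8: b8⊕b9⊕b10⊕b11⊕b12⊕b13⊕b14⊕b15⊕b24⊕b25⊕b26⊕b27⊕b28⊕b29⊕b30⊕b31 = 0⊕0⊕1⊕0⊕1⊕1⊕1⊕0⊕1⊕0⊕0⊕1⊕0⊕1⊕0⊕1 = 0
s16: b16⊕b17⊕b18⊕b19⊕b20⊕b21⊕b22⊕b23⊕b24⊕b25⊕b26⊕b27⊕b28⊕b29⊕b30⊕b31 = 0⊕1⊕1⊕0⊕1⊕1⊕1⊕1⊕1⊕0⊕0⊕1⊕0⊕1⊕0⊕1 = 0
Syndrome (s16...s1) = 00000 → position 0 (no error).

0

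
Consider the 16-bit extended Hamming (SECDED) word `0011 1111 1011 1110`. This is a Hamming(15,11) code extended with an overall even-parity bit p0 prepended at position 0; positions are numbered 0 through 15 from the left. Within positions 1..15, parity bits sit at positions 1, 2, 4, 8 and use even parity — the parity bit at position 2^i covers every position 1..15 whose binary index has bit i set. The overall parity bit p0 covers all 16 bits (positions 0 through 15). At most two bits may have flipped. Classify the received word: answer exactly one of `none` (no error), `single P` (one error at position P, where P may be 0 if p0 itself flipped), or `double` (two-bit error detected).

s1: b1⊕b3⊕b5⊕b7⊕b9⊕b11⊕b13⊕b15 = 0⊕1⊕1⊕1⊕0⊕1⊕1⊕0 = 1
s2: b2⊕b3⊕b6⊕b7⊕b10⊕b11⊕b14⊕b15 = 1⊕1⊕1⊕1⊕1⊕1⊕1⊕0 = 1
s4: b4⊕b5⊕b6⊕b7⊕b12⊕b13⊕b14⊕b15 = 1⊕1⊕1⊕1⊕1⊕1⊕1⊕0 = 1
s8: b8⊕b9⊕b10⊕b11⊕b12⊕b13⊕b14⊕b15 = 1⊕0⊕1⊕1⊕1⊕1⊕1⊕0 = 0
Syndrome (s8...s1) = 0111 → position 7.
Overall parity (XOR of all 16 bits, including p0): 0⊕0⊕1⊕1⊕1⊕1⊕1⊕1⊕1⊕0⊕1⊕1⊕1⊕1⊕1⊕0 = 0
Overall=0, syndrome position=7 → double-bit error detected (uncorrectable).

double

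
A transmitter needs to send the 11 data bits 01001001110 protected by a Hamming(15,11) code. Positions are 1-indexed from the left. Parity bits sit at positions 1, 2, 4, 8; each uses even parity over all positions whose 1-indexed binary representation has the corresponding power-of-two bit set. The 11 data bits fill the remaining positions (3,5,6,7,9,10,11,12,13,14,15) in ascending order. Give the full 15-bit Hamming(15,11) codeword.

110010001001110

Place data bits at non-power-of-two positions: b3=0, b5=1, b6=0, b7=0, b9=1, b10=0, b11=0, b12=1, b13=1, b14=1, b15=0.
p1 = XOR of data positions {3,5,7,9,11,13,15} = 0⊕1⊕0⊕1⊕0⊕1⊕0 = 1
p2 = XOR of data positions {3,6,7,10,11,14,15} = 0⊕0⊕0⊕0⊕0⊕1⊕0 = 1
p4 = XOR of data positions {5,6,7,12,13,14,15} = 1⊕0⊕0⊕1⊕1⊕1⊕0 = 0
p8 = XOR of data positions {9,10,11,12,13,14,15} = 1⊕0⊕0⊕1⊕1⊕1⊕0 = 0
Codeword b1..b15 = 110010001001110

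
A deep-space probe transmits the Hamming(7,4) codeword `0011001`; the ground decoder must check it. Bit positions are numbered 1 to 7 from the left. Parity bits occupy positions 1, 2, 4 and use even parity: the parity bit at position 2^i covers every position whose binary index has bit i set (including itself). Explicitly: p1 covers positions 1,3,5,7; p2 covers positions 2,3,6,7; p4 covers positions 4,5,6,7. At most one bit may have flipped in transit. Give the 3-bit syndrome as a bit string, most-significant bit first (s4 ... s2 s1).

000

s1: b1⊕b3⊕b5⊕b7 = 0⊕1⊕0⊕1 = 0
s2: b2⊕b3⊕b6⊕b7 = 0⊕1⊕0⊕1 = 0
s4: b4⊕b5⊕b6⊕b7 = 1⊕0⊕0⊕1 = 0
Syndrome (s4...s1) = 000 → position 0 (no error).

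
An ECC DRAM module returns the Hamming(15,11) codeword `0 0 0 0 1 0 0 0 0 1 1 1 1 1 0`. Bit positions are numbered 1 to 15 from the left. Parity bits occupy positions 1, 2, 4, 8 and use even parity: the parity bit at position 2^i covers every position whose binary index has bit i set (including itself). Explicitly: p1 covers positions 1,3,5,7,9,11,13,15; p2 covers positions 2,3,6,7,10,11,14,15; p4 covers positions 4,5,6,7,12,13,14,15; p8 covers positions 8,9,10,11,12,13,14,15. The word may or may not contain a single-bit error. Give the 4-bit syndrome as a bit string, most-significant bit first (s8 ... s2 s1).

s1: b1⊕b3⊕b5⊕b7⊕b9⊕b11⊕b13⊕b15 = 0⊕0⊕1⊕0⊕0⊕1⊕1⊕0 = 1
s2: b2⊕b3⊕b6⊕b7⊕b10⊕b11⊕b14⊕b15 = 0⊕0⊕0⊕0⊕1⊕1⊕1⊕0 = 1
s4: b4⊕b5⊕b6⊕b7⊕b12⊕b13⊕b14⊕b15 = 0⊕1⊕0⊕0⊕1⊕1⊕1⊕0 = 0
s8: b8⊕b9⊕b10⊕b11⊕b12⊕b13⊕b14⊕b15 = 0⊕0⊕1⊕1⊕1⊕1⊕1⊕0 = 1
Syndrome (s8...s1) = 1011 → position 11.

1011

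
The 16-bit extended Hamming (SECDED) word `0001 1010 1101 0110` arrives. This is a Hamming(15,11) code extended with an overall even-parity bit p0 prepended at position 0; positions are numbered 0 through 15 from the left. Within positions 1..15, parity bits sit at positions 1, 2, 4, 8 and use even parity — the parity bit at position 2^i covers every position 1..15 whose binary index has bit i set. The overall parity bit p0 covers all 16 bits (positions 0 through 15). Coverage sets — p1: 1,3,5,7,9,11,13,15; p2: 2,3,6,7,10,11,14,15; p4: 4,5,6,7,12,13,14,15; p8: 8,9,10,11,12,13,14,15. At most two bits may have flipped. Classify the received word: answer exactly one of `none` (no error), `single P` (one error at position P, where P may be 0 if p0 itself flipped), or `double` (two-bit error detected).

double

s1: b1⊕b3⊕b5⊕b7⊕b9⊕b11⊕b13⊕b15 = 0⊕1⊕0⊕0⊕1⊕1⊕1⊕0 = 0
s2: b2⊕b3⊕b6⊕b7⊕b10⊕b11⊕b14⊕b15 = 0⊕1⊕1⊕0⊕0⊕1⊕1⊕0 = 0
s4: b4⊕b5⊕b6⊕b7⊕b12⊕b13⊕b14⊕b15 = 1⊕0⊕1⊕0⊕0⊕1⊕1⊕0 = 0
s8: b8⊕b9⊕b10⊕b11⊕b12⊕b13⊕b14⊕b15 = 1⊕1⊕0⊕1⊕0⊕1⊕1⊕0 = 1
Syndrome (s8...s1) = 1000 → position 8.
Overall parity (XOR of all 16 bits, including p0): 0⊕0⊕0⊕1⊕1⊕0⊕1⊕0⊕1⊕1⊕0⊕1⊕0⊕1⊕1⊕0 = 0
Overall=0, syndrome position=8 → double-bit error detected (uncorrectable).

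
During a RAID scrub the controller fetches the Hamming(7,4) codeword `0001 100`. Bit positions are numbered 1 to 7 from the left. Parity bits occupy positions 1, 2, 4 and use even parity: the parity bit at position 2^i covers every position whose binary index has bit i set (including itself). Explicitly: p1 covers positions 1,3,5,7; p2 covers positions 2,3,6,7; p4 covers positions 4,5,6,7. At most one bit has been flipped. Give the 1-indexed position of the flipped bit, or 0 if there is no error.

1

s1: b1⊕b3⊕b5⊕b7 = 0⊕0⊕1⊕0 = 1
s2: b2⊕b3⊕b6⊕b7 = 0⊕0⊕0⊕0 = 0
s4: b4⊕b5⊕b6⊕b7 = 1⊕1⊕0⊕0 = 0
Syndrome (s4...s1) = 001 → position 1.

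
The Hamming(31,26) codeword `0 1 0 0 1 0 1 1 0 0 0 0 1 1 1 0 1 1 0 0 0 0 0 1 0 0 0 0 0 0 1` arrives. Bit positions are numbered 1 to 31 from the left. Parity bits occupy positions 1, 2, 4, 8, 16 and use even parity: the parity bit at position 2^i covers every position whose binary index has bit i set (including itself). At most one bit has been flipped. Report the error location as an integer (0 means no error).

0

s1: b1⊕b3⊕b5⊕b7⊕b9⊕b11⊕b13⊕b15⊕b17⊕b19⊕b21⊕b23⊕b25⊕b27⊕b29⊕b31 = 0⊕0⊕1⊕1⊕0⊕0⊕1⊕1⊕1⊕0⊕0⊕0⊕0⊕0⊕0⊕1 = 0
s2: b2⊕b3⊕b6⊕b7⊕b10⊕b11⊕b14⊕b15⊕b18⊕b19⊕b22⊕b23⊕b26⊕b27⊕b30⊕b31 = 1⊕0⊕0⊕1⊕0⊕0⊕1⊕1⊕1⊕0⊕0⊕0⊕0⊕0⊕0⊕1 = 0
s4: b4⊕b5⊕b6⊕b7⊕b12⊕b13⊕b14⊕b15⊕b20⊕b21⊕b22⊕b23⊕b28⊕b29⊕b30⊕b31 = 0⊕1⊕0⊕1⊕0⊕1⊕1⊕1⊕0⊕0⊕0⊕0⊕0⊕0⊕0⊕1 = 0
s8: b8⊕b9⊕b10⊕b11⊕b12⊕b13⊕b14⊕b15⊕b24⊕b25⊕b26⊕b27⊕b28⊕b29⊕b30⊕b31 = 1⊕0⊕0⊕0⊕0⊕1⊕1⊕1⊕1⊕0⊕0⊕0⊕0⊕0⊕0⊕1 = 0
s16: b16⊕b17⊕b18⊕b19⊕b20⊕b21⊕b22⊕b23⊕b24⊕b25⊕b26⊕b27⊕b28⊕b29⊕b30⊕b31 = 0⊕1⊕1⊕0⊕0⊕0⊕0⊕0⊕1⊕0⊕0⊕0⊕0⊕0⊕0⊕1 = 0
Syndrome (s16...s1) = 00000 → position 0 (no error).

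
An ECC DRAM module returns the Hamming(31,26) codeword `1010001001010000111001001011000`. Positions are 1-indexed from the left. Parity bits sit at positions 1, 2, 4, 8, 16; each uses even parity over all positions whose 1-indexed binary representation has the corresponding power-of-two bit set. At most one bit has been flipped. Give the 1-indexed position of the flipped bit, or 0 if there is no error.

s1: b1⊕b3⊕b5⊕b7⊕b9⊕b11⊕b13⊕b15⊕b17⊕b19⊕b21⊕b23⊕b25⊕b27⊕b29⊕b31 = 1⊕1⊕0⊕1⊕0⊕0⊕0⊕0⊕1⊕1⊕0⊕0⊕1⊕1⊕0⊕0 = 1
s2: b2⊕b3⊕b6⊕b7⊕b10⊕b11⊕b14⊕b15⊕b18⊕b19⊕b22⊕b23⊕b26⊕b27⊕b30⊕b31 = 0⊕1⊕0⊕1⊕1⊕0⊕0⊕0⊕1⊕1⊕1⊕0⊕0⊕1⊕0⊕0 = 1
s4: b4⊕b5⊕b6⊕b7⊕b12⊕b13⊕b14⊕b15⊕b20⊕b21⊕b22⊕b23⊕b28⊕b29⊕b30⊕b31 = 0⊕0⊕0⊕1⊕1⊕0⊕0⊕0⊕0⊕0⊕1⊕0⊕1⊕0⊕0⊕0 = 0
s8: b8⊕b9⊕b10⊕b11⊕b12⊕b13⊕b14⊕b15⊕b24⊕b25⊕b26⊕b27⊕b28⊕b29⊕b30⊕b31 = 0⊕0⊕1⊕0⊕1⊕0⊕0⊕0⊕0⊕1⊕0⊕1⊕1⊕0⊕0⊕0 = 1
s16: b16⊕b17⊕b18⊕b19⊕b20⊕b21⊕b22⊕b23⊕b24⊕b25⊕b26⊕b27⊕b28⊕b29⊕b30⊕b31 = 0⊕1⊕1⊕1⊕0⊕0⊕1⊕0⊕0⊕1⊕0⊕1⊕1⊕0⊕0⊕0 = 1
Syndrome (s16...s1) = 11011 → position 27.

27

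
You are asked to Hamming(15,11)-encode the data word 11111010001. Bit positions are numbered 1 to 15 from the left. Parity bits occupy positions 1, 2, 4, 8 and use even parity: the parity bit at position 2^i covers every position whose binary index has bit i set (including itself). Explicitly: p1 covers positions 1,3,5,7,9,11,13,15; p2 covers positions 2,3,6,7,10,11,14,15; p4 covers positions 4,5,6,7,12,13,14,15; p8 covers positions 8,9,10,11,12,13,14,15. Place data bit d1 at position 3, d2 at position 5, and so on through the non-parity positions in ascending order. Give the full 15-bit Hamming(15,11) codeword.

Place data bits at non-power-of-two positions: b3=1, b5=1, b6=1, b7=1, b9=1, b10=0, b11=1, b12=0, b13=0, b14=0, b15=1.
p1 = XOR of data positions {3,5,7,9,11,13,15} = 1⊕1⊕1⊕1⊕1⊕0⊕1 = 0
p2 = XOR of data positions {3,6,7,10,11,14,15} = 1⊕1⊕1⊕0⊕1⊕0⊕1 = 1
p4 = XOR of data positions {5,6,7,12,13,14,15} = 1⊕1⊕1⊕0⊕0⊕0⊕1 = 0
p8 = XOR of data positions {9,10,11,12,13,14,15} = 1⊕0⊕1⊕0⊕0⊕0⊕1 = 1
Codeword b1..b15 = 011011111010001

011011111010001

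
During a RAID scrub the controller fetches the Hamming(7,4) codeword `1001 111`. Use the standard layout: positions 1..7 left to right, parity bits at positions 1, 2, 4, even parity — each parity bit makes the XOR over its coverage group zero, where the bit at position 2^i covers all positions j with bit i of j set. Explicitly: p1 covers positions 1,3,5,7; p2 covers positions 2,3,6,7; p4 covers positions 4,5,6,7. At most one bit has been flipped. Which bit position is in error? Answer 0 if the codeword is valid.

s1: b1⊕b3⊕b5⊕b7 = 1⊕0⊕1⊕1 = 1
s2: b2⊕b3⊕b6⊕b7 = 0⊕0⊕1⊕1 = 0
s4: b4⊕b5⊕b6⊕b7 = 1⊕1⊕1⊕1 = 0
Syndrome (s4...s1) = 001 → position 1.

1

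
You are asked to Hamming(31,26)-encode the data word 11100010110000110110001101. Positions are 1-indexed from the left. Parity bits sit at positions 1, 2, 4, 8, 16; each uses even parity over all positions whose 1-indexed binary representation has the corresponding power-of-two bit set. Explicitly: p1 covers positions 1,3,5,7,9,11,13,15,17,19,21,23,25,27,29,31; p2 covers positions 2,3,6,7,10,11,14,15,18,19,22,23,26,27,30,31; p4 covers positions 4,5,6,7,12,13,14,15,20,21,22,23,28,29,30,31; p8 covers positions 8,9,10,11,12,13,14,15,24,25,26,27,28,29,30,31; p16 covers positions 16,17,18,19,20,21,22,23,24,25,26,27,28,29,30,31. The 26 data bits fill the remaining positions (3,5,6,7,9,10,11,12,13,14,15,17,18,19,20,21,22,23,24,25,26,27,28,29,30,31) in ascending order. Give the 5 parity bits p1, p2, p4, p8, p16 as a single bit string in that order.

00011

Place data bits at non-power-of-two positions: b3=1, b5=1, b6=1, b7=0, b9=0, b10=0, b11=1, b12=0, b13=1, b14=1, b15=0, b17=0, b18=0, b19=0, b20=1, b21=1, b22=0, b23=1, b24=1, b25=0, b26=0, b27=0, b28=1, b29=1, b30=0, b31=1.
p1 = XOR of data positions {3,5,7,9,11,13,15,17,19,21,23,25,27,29,31} = 1⊕1⊕0⊕0⊕1⊕1⊕0⊕0⊕0⊕1⊕1⊕0⊕0⊕1⊕1 = 0
p2 = XOR of data positions {3,6,7,10,11,14,15,18,19,22,23,26,27,30,31} = 1⊕1⊕0⊕0⊕1⊕1⊕0⊕0⊕0⊕0⊕1⊕0⊕0⊕0⊕1 = 0
p4 = XOR of data positions {5,6,7,12,13,14,15,20,21,22,23,28,29,30,31} = 1⊕1⊕0⊕0⊕1⊕1⊕0⊕1⊕1⊕0⊕1⊕1⊕1⊕0⊕1 = 0
p8 = XOR of data positions {9,10,11,12,13,14,15,24,25,26,27,28,29,30,31} = 0⊕0⊕1⊕0⊕1⊕1⊕0⊕1⊕0⊕0⊕0⊕1⊕1⊕0⊕1 = 1
p16 = XOR of data positions {17,18,19,20,21,22,23,24,25,26,27,28,29,30,31} = 0⊕0⊕0⊕1⊕1⊕0⊕1⊕1⊕0⊕0⊕0⊕1⊕1⊕0⊕1 = 1
Parity bits p1,p2,p4,p8,p16 = 00011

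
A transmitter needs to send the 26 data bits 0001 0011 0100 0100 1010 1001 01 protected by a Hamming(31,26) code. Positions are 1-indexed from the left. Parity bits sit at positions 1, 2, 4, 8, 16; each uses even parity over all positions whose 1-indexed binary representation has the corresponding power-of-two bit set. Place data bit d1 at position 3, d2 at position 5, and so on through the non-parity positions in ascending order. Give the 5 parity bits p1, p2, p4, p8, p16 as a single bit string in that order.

11010

Place data bits at non-power-of-two positions: b3=0, b5=0, b6=0, b7=1, b9=0, b10=0, b11=1, b12=1, b13=0, b14=1, b15=0, b17=0, b18=0, b19=1, b20=0, b21=0, b22=1, b23=0, b24=1, b25=0, b26=1, b27=0, b28=0, b29=1, b30=0, b31=1.
p1 = XOR of data positions {3,5,7,9,11,13,15,17,19,21,23,25,27,29,31} = 0⊕0⊕1⊕0⊕1⊕0⊕0⊕0⊕1⊕0⊕0⊕0⊕0⊕1⊕1 = 1
p2 = XOR of data positions {3,6,7,10,11,14,15,18,19,22,23,26,27,30,31} = 0⊕0⊕1⊕0⊕1⊕1⊕0⊕0⊕1⊕1⊕0⊕1⊕0⊕0⊕1 = 1
p4 = XOR of data positions {5,6,7,12,13,14,15,20,21,22,23,28,29,30,31} = 0⊕0⊕1⊕1⊕0⊕1⊕0⊕0⊕0⊕1⊕0⊕0⊕1⊕0⊕1 = 0
p8 = XOR of data positions {9,10,11,12,13,14,15,24,25,26,27,28,29,30,31} = 0⊕0⊕1⊕1⊕0⊕1⊕0⊕1⊕0⊕1⊕0⊕0⊕1⊕0⊕1 = 1
p16 = XOR of data positions {17,18,19,20,21,22,23,24,25,26,27,28,29,30,31} = 0⊕0⊕1⊕0⊕0⊕1⊕0⊕1⊕0⊕1⊕0⊕0⊕1⊕0⊕1 = 0
Parity bits p1,p2,p4,p8,p16 = 11010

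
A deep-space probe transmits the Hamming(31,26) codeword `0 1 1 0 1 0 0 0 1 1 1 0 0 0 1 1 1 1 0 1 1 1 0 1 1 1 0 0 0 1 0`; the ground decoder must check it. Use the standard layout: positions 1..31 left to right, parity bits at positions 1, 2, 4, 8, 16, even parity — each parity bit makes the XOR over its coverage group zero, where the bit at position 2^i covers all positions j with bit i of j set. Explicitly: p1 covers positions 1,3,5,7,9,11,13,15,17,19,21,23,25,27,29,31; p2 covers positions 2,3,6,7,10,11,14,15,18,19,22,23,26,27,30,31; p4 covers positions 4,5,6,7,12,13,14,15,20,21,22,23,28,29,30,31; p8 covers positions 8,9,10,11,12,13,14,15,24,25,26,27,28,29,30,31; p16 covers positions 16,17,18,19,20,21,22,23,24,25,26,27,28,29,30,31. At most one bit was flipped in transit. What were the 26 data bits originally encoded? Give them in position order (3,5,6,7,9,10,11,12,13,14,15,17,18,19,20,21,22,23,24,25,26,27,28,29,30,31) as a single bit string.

s1: b1⊕b3⊕b5⊕b7⊕b9⊕b11⊕b13⊕b15⊕b17⊕b19⊕b21⊕b23⊕b25⊕b27⊕b29⊕b31 = 0⊕1⊕1⊕0⊕1⊕1⊕0⊕1⊕1⊕0⊕1⊕0⊕1⊕0⊕0⊕0 = 0
s2: b2⊕b3⊕b6⊕b7⊕b10⊕b11⊕b14⊕b15⊕b18⊕b19⊕b22⊕b23⊕b26⊕b27⊕b30⊕b31 = 1⊕1⊕0⊕0⊕1⊕1⊕0⊕1⊕1⊕0⊕1⊕0⊕1⊕0⊕1⊕0 = 1
s4: b4⊕b5⊕b6⊕b7⊕b12⊕b13⊕b14⊕b15⊕b20⊕b21⊕b22⊕b23⊕b28⊕b29⊕b30⊕b31 = 0⊕1⊕0⊕0⊕0⊕0⊕0⊕1⊕1⊕1⊕1⊕0⊕0⊕0⊕1⊕0 = 0
s8: b8⊕b9⊕b10⊕b11⊕b12⊕b13⊕b14⊕b15⊕b24⊕b25⊕b26⊕b27⊕b28⊕b29⊕b30⊕b31 = 0⊕1⊕1⊕1⊕0⊕0⊕0⊕1⊕1⊕1⊕1⊕0⊕0⊕0⊕1⊕0 = 0
s16: b16⊕b17⊕b18⊕b19⊕b20⊕b21⊕b22⊕b23⊕b24⊕b25⊕b26⊕b27⊕b28⊕b29⊕b30⊕b31 = 1⊕1⊕1⊕0⊕1⊕1⊕1⊕0⊕1⊕1⊕1⊕0⊕0⊕0⊕1⊕0 = 0
Syndrome (s16...s1) = 00010 → position 2.
Flip bit 2: corrected codeword = 0010100011100011110111011100010
Data bits at positions 3,5,6,7,9,10,11,12,13,14,15,17,18,19,20,21,22,23,24,25,26,27,28,29,30,31: 11001110001110111011100010

11001110001110111011100010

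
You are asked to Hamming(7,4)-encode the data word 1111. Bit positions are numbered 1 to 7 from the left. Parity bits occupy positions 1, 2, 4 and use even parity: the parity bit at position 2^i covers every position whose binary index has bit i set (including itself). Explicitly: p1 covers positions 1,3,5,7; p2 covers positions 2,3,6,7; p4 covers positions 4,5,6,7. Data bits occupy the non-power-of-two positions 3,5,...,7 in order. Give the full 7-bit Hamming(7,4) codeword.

1111111

Place data bits at non-power-of-two positions: b3=1, b5=1, b6=1, b7=1.
p1 = XOR of data positions {3,5,7} = 1⊕1⊕1 = 1
p2 = XOR of data positions {3,6,7} = 1⊕1⊕1 = 1
p4 = XOR of data positions {5,6,7} = 1⊕1⊕1 = 1
Codeword b1..b7 = 1111111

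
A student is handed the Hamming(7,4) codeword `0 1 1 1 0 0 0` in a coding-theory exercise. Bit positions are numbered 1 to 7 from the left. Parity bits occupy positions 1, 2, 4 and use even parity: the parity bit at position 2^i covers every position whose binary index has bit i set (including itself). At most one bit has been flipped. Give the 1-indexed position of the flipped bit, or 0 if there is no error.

s1: b1⊕b3⊕b5⊕b7 = 0⊕1⊕0⊕0 = 1
s2: b2⊕b3⊕b6⊕b7 = 1⊕1⊕0⊕0 = 0
s4: b4⊕b5⊕b6⊕b7 = 1⊕0⊕0⊕0 = 1
Syndrome (s4...s1) = 101 → position 5.

5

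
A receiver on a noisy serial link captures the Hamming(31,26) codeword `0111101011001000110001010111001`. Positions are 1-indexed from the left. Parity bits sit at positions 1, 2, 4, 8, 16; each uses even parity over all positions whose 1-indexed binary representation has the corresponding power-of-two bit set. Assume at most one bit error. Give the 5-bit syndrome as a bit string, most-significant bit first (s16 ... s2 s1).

00110

s1: b1⊕b3⊕b5⊕b7⊕b9⊕b11⊕b13⊕b15⊕b17⊕b19⊕b21⊕b23⊕b25⊕b27⊕b29⊕b31 = 0⊕1⊕1⊕1⊕1⊕0⊕1⊕0⊕1⊕0⊕0⊕0⊕0⊕1⊕0⊕1 = 0
s2: b2⊕b3⊕b6⊕b7⊕b10⊕b11⊕b14⊕b15⊕b18⊕b19⊕b22⊕b23⊕b26⊕b27⊕b30⊕b31 = 1⊕1⊕0⊕1⊕1⊕0⊕0⊕0⊕1⊕0⊕1⊕0⊕1⊕1⊕0⊕1 = 1
s4: b4⊕b5⊕b6⊕b7⊕b12⊕b13⊕b14⊕b15⊕b20⊕b21⊕b22⊕b23⊕b28⊕b29⊕b30⊕b31 = 1⊕1⊕0⊕1⊕0⊕1⊕0⊕0⊕0⊕0⊕1⊕0⊕1⊕0⊕0⊕1 = 1
s8: b8⊕b9⊕b10⊕b11⊕b12⊕b13⊕b14⊕b15⊕b24⊕b25⊕b26⊕b27⊕b28⊕b29⊕b30⊕b31 = 0⊕1⊕1⊕0⊕0⊕1⊕0⊕0⊕1⊕0⊕1⊕1⊕1⊕0⊕0⊕1 = 0
s16: b16⊕b17⊕b18⊕b19⊕b20⊕b21⊕b22⊕b23⊕b24⊕b25⊕b26⊕b27⊕b28⊕b29⊕b30⊕b31 = 0⊕1⊕1⊕0⊕0⊕0⊕1⊕0⊕1⊕0⊕1⊕1⊕1⊕0⊕0⊕1 = 0
Syndrome (s16...s1) = 00110 → position 6.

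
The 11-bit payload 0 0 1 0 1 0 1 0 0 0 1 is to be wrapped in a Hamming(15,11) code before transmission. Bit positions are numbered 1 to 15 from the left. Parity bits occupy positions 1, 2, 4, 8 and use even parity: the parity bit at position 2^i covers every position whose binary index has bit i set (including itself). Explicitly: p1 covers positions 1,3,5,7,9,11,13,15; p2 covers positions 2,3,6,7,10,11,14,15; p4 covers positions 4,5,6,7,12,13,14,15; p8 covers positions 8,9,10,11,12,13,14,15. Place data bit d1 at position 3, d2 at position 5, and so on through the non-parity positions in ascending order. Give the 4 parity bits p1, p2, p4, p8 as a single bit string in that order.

1101

Place data bits at non-power-of-two positions: b3=0, b5=0, b6=1, b7=0, b9=1, b10=0, b11=1, b12=0, b13=0, b14=0, b15=1.
p1 = XOR of data positions {3,5,7,9,11,13,15} = 0⊕0⊕0⊕1⊕1⊕0⊕1 = 1
p2 = XOR of data positions {3,6,7,10,11,14,15} = 0⊕1⊕0⊕0⊕1⊕0⊕1 = 1
p4 = XOR of data positions {5,6,7,12,13,14,15} = 0⊕1⊕0⊕0⊕0⊕0⊕1 = 0
p8 = XOR of data positions {9,10,11,12,13,14,15} = 1⊕0⊕1⊕0⊕0⊕0⊕1 = 1
Parity bits p1,p2,p4,p8 = 1101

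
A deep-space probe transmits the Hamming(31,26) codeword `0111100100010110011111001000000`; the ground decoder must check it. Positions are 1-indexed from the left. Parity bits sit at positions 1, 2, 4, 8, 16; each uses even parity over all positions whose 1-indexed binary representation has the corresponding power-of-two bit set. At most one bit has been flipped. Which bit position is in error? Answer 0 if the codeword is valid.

s1: b1⊕b3⊕b5⊕b7⊕b9⊕b11⊕b13⊕b15⊕b17⊕b19⊕b21⊕b23⊕b25⊕b27⊕b29⊕b31 = 0⊕1⊕1⊕0⊕0⊕0⊕0⊕1⊕0⊕1⊕1⊕0⊕1⊕0⊕0⊕0 = 0
s2: b2⊕b3⊕b6⊕b7⊕b10⊕b11⊕b14⊕b15⊕b18⊕b19⊕b22⊕b23⊕b26⊕b27⊕b30⊕b31 = 1⊕1⊕0⊕0⊕0⊕0⊕1⊕1⊕1⊕1⊕1⊕0⊕0⊕0⊕0⊕0 = 1
s4: b4⊕b5⊕b6⊕b7⊕b12⊕b13⊕b14⊕b15⊕b20⊕b21⊕b22⊕b23⊕b28⊕b29⊕b30⊕b31 = 1⊕1⊕0⊕0⊕1⊕0⊕1⊕1⊕1⊕1⊕1⊕0⊕0⊕0⊕0⊕0 = 0
s8: b8⊕b9⊕b10⊕b11⊕b12⊕b13⊕b14⊕b15⊕b24⊕b25⊕b26⊕b27⊕b28⊕b29⊕b30⊕b31 = 1⊕0⊕0⊕0⊕1⊕0⊕1⊕1⊕0⊕1⊕0⊕0⊕0⊕0⊕0⊕0 = 1
s16: b16⊕b17⊕b18⊕b19⊕b20⊕b21⊕b22⊕b23⊕b24⊕b25⊕b26⊕b27⊕b28⊕b29⊕b30⊕b31 = 0⊕0⊕1⊕1⊕1⊕1⊕1⊕0⊕0⊕1⊕0⊕0⊕0⊕0⊕0⊕0 = 0
Syndrome (s16...s1) = 01010 → position 10.

10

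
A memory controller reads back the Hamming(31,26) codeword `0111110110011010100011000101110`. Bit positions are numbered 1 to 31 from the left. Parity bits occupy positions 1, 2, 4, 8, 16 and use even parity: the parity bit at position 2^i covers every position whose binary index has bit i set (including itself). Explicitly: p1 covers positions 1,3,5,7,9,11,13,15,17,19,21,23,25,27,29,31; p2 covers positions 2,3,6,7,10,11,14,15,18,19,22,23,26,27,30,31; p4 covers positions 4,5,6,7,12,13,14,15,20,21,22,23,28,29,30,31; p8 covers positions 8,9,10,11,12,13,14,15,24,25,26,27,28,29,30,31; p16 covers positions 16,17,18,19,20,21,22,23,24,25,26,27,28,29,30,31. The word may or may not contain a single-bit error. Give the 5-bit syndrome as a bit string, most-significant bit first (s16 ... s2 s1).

11110

s1: b1⊕b3⊕b5⊕b7⊕b9⊕b11⊕b13⊕b15⊕b17⊕b19⊕b21⊕b23⊕b25⊕b27⊕b29⊕b31 = 0⊕1⊕1⊕0⊕1⊕0⊕1⊕1⊕1⊕0⊕1⊕0⊕0⊕0⊕1⊕0 = 0
s2: b2⊕b3⊕b6⊕b7⊕b10⊕b11⊕b14⊕b15⊕b18⊕b19⊕b22⊕b23⊕b26⊕b27⊕b30⊕b31 = 1⊕1⊕1⊕0⊕0⊕0⊕0⊕1⊕0⊕0⊕1⊕0⊕1⊕0⊕1⊕0 = 1
s4: b4⊕b5⊕b6⊕b7⊕b12⊕b13⊕b14⊕b15⊕b20⊕b21⊕b22⊕b23⊕b28⊕b29⊕b30⊕b31 = 1⊕1⊕1⊕0⊕1⊕1⊕0⊕1⊕0⊕1⊕1⊕0⊕1⊕1⊕1⊕0 = 1
s8: b8⊕b9⊕b10⊕b11⊕b12⊕b13⊕b14⊕b15⊕b24⊕b25⊕b26⊕b27⊕b28⊕b29⊕b30⊕b31 = 1⊕1⊕0⊕0⊕1⊕1⊕0⊕1⊕0⊕0⊕1⊕0⊕1⊕1⊕1⊕0 = 1
s16: b16⊕b17⊕b18⊕b19⊕b20⊕b21⊕b22⊕b23⊕b24⊕b25⊕b26⊕b27⊕b28⊕b29⊕b30⊕b31 = 0⊕1⊕0⊕0⊕0⊕1⊕1⊕0⊕0⊕0⊕1⊕0⊕1⊕1⊕1⊕0 = 1
Syndrome (s16...s1) = 11110 → position 30.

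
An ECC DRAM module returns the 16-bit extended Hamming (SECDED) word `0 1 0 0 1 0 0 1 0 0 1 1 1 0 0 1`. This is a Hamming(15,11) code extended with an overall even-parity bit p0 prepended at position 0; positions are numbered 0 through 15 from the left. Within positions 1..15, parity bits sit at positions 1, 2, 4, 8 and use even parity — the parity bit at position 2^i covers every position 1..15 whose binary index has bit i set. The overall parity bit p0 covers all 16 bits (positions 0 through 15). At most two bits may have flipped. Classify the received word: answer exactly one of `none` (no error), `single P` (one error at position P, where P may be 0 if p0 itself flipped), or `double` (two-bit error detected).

s1: b1⊕b3⊕b5⊕b7⊕b9⊕b11⊕b13⊕b15 = 1⊕0⊕0⊕1⊕0⊕1⊕0⊕1 = 0
s2: b2⊕b3⊕b6⊕b7⊕b10⊕b11⊕b14⊕b15 = 0⊕0⊕0⊕1⊕1⊕1⊕0⊕1 = 0
s4: b4⊕b5⊕b6⊕b7⊕b12⊕b13⊕b14⊕b15 = 1⊕0⊕0⊕1⊕1⊕0⊕0⊕1 = 0
s8: b8⊕b9⊕b10⊕b11⊕b12⊕b13⊕b14⊕b15 = 0⊕0⊕1⊕1⊕1⊕0⊕0⊕1 = 0
Syndrome (s8...s1) = 0000 → position 0 (no error).
Overall parity (XOR of all 16 bits, including p0): 0⊕1⊕0⊕0⊕1⊕0⊕0⊕1⊕0⊕0⊕1⊕1⊕1⊕0⊕0⊕1 = 1
Overall=1, syndrome position=0 → single-bit error at position 0.

single 0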